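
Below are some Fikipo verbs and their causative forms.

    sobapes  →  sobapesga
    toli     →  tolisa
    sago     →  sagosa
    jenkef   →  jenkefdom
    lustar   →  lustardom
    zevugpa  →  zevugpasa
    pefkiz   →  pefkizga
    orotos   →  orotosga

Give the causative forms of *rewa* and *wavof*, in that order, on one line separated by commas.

rewasa, wavofdom

Looking at the final sound of each stem: -ga when the stem ends in a sibilant (*sobapes*, *pefkiz*, *orotos*); -dom when the stem ends in a non-sibilant consonant (*jenkef*, *lustar*); -sa when the stem ends in a vowel (*toli*, *sago*, *zevugpa*).
*rewa*: final sound = /a/, a vowel → -sa → *rewasa*.
*wavof* — final sound /f/ (a non-sibilant consonant) → -dom → *wavofdom*.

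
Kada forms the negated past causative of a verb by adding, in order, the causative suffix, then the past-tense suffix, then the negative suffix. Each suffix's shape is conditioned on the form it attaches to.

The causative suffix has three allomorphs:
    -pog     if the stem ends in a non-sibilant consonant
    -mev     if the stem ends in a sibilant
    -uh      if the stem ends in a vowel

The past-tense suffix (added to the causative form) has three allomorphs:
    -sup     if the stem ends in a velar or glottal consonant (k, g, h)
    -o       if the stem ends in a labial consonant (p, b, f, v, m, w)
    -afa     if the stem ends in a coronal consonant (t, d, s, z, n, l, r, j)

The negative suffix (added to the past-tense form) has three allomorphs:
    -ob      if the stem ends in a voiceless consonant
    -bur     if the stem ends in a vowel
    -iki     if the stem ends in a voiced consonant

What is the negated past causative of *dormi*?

dormiuhsupob

The final sound of *dormi* is /i/, which is a vowel, so the causative suffix is -uh, giving *dormiuh*.
The causative form *dormiuh* — final consonant /h/ (velar/glottal) → -sup → *dormiuhsup*.
The past-tense form *dormiuhsup* — final sound /p/ (a voiceless consonant) → -ob → *dormiuhsupob*.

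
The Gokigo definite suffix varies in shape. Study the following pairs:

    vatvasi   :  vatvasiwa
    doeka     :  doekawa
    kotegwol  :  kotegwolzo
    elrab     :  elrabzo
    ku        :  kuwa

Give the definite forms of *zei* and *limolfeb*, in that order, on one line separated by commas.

The suffix is conditioned by the final sound: -zo when the stem ends in a consonant (*kotegwol*, *elrab*); -wa when the stem ends in a vowel (*vatvasi*, *doeka*, *ku*).
Since the final sound of *zei* is /i/ (a vowel), it takes -wa, giving *zeiwa*.
*limolfeb*: final sound = /b/, a consonant → -zo → *limolfebzo*.

zeiwa, limolfebzo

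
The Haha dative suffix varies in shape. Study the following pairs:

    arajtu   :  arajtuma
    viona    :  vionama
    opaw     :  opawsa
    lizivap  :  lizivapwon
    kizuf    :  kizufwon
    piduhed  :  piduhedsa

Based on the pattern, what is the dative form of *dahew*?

dahewsa

The alternation tracks the final sound of the stem — -won when the stem ends in a voiceless consonant (*lizivap*, *kizuf*); -sa when the stem ends in a voiced consonant (*opaw*, *piduhed*); -ma when the stem ends in a vowel (*arajtu*, *viona*).
Since the final sound of *dahew* is /w/ (a voiced consonant), it takes -sa, giving *dahewsa*.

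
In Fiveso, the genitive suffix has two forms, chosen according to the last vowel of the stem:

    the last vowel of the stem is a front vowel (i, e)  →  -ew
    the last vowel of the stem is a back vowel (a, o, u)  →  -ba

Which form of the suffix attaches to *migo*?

The last vowel of *migo* is /o/, which is a back vowel, so the suffix is -ba.

-ba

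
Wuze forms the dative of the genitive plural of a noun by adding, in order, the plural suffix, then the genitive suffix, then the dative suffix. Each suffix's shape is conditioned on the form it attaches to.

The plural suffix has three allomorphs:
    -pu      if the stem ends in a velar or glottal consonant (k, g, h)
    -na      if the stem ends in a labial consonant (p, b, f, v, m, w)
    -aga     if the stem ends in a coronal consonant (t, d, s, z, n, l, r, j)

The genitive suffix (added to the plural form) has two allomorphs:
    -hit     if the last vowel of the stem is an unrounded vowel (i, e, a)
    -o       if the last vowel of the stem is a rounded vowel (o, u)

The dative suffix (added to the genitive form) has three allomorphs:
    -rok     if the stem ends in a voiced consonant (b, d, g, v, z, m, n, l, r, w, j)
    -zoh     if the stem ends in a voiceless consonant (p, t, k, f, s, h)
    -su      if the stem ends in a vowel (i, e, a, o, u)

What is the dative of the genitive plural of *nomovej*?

*nomovej* — final consonant /j/ (coronal) → -aga → *nomovejaga*.
Since the last vowel of the plural form *nomovejaga* is /a/ (an unrounded vowel), it takes -hit, giving *nomovejagahit*.
Since the final sound of the genitive form *nomovejagahit* is /t/ (a voiceless consonant), it takes -zoh, giving *nomovejagahitzoh*.

nomovejagahitzoh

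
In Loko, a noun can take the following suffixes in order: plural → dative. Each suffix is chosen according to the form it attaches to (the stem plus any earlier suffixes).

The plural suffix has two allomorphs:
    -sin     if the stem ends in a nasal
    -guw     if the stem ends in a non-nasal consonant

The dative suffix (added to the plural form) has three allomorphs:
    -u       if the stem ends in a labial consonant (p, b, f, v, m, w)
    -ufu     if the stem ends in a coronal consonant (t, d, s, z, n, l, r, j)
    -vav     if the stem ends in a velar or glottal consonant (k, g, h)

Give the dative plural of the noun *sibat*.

*sibat* — final consonant /t/ (non-nasal) → -guw → *sibatguw*.
The plural form *sibatguw* — final consonant /w/ (labial) → -u → *sibatguwu*.

sibatguwu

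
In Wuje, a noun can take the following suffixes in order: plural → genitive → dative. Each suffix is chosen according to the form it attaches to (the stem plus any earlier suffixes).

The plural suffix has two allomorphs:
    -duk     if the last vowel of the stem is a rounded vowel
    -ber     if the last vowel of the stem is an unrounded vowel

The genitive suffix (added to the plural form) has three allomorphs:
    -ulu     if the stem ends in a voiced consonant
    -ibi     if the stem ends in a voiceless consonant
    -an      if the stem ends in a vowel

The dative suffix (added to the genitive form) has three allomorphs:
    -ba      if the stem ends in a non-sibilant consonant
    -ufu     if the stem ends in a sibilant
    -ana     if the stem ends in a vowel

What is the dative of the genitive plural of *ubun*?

ubundukibiana

*ubun* — last vowel /u/ (a rounded vowel) → -duk → *ubunduk*.
The final sound of the plural form *ubunduk* is /k/, which is a voiceless consonant, so the genitive suffix is -ibi, giving *ubundukibi*.
The final sound of the genitive form *ubundukibi* is /i/, which is a vowel, so the dative suffix is -ana, giving *ubundukibiana*.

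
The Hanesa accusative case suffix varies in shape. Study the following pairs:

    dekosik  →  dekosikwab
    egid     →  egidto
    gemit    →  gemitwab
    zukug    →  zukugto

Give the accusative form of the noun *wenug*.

wenugto

Looking at the final consonant of each stem: -wab when the stem ends in a voiceless consonant (*dekosik*, *gemit*); -to when the stem ends in a voiced consonant (*egid*, *zukug*).
Since the final consonant of *wenug* is /g/ (voiced), it takes -to, giving *wenugto*.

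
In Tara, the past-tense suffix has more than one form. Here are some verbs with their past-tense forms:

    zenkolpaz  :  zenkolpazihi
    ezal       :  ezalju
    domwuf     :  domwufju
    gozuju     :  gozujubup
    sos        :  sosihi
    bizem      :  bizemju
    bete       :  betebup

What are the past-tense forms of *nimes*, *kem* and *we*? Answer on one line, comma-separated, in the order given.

The suffix is conditioned by the final sound: -ihi when the stem ends in a sibilant (*zenkolpaz*, *sos*); -ju when the stem ends in a non-sibilant consonant (*ezal*, *domwuf*, *bizem*); -bup when the stem ends in a vowel (*gozuju*, *bete*).
Since the final sound of *nimes* is /s/ (a sibilant), it takes -ihi, giving *nimesihi*.
*kem* — final sound /m/ (a non-sibilant consonant) → -ju → *kemju*.
*we* — final sound /e/ (a vowel) → -bup → *webup*.

nimesihi, kemju, webup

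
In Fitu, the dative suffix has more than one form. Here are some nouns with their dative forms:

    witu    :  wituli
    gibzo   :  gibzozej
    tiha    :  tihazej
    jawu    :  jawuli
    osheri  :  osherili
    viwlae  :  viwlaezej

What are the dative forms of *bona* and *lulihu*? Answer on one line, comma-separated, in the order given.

bonazej, lulihuli

The pattern is height harmony: -li when the last vowel of the stem is a high vowel (*witu*, *jawu*, *osheri*); -zej when the last vowel of the stem is a non-high vowel (*gibzo*, *tiha*, *viwlae*).
The last vowel of *bona* is /a/, which is a non-high vowel, so the suffix is -zej, giving *bonazej*.
*lulihu* — last vowel /u/ (a high vowel) → -li → *lulihuli*.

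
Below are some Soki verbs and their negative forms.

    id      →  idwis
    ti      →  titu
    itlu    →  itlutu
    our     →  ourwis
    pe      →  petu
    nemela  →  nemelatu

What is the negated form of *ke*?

ketu

Looking at the final sound of each stem: -wis when the stem ends in a consonant (*id*, *our*); -tu when the stem ends in a vowel (*ti*, *itlu*, *pe*, *nemela*).
*ke*: final sound = /e/, a vowel → -tu → *ketu*.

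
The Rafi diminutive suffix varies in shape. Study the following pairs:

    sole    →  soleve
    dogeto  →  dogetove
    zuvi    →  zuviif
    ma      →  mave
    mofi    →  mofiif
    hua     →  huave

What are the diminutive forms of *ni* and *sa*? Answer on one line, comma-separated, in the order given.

The suffix is conditioned by the last vowel: -if when the last vowel of the stem is a high vowel (*zuvi*, *mofi*); -ve when the last vowel of the stem is a non-high vowel (*sole*, *dogeto*, *ma*, *hua*).
*ni*: last vowel = /i/, a high vowel → -if → *niif*.
*sa*: last vowel = /a/, a non-high vowel → -ve → *save*.

niif, save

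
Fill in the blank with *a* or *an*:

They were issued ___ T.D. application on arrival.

The indefinite article is chosen by the initial *sound* of the following word, not its spelling.
The initialism *T.D.* is read letter by letter; the first letter, T, is pronounced /tiː/, which begins with a consonant sound.
So the article is *a*: They were issued a T.D. application on arrival.

a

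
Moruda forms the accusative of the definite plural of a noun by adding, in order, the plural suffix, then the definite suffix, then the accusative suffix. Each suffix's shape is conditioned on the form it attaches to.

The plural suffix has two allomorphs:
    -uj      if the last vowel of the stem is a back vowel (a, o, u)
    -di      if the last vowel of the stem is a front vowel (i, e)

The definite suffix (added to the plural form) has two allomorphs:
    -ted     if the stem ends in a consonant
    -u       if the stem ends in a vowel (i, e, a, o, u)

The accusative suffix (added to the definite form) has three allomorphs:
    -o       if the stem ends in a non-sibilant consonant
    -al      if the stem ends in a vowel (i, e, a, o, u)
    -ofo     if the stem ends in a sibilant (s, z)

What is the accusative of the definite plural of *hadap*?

hadapujtedo

The last vowel of *hadap* is /a/, which is a back vowel, so the plural suffix is -uj, giving *hadapuj*.
The plural form *hadapuj* — final sound /j/ (a consonant) → -ted → *hadapujted*.
Since the final sound of the definite form *hadapujted* is /d/ (a non-sibilant consonant), it takes -o, giving *hadapujtedo*.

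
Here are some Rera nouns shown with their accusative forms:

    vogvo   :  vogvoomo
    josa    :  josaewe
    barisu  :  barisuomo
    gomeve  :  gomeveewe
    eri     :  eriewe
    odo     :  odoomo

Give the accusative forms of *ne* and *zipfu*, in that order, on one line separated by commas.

neewe, zipfuomo

Looking at the last vowel of each stem: -omo when the last vowel of the stem is a rounded vowel (*vogvo*, *barisu*, *odo*); -ewe when the last vowel of the stem is an unrounded vowel (*josa*, *gomeve*, *eri*).
The last vowel of *ne* is /e/, which is an unrounded vowel, so the suffix is -ewe, giving *neewe*.
*zipfu* — last vowel /u/ (a rounded vowel) → -omo → *zipfuomo*.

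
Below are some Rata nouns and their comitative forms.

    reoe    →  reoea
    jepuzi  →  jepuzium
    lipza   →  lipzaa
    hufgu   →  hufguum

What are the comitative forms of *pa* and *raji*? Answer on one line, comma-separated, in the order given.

The pattern is height harmony: -um when the last vowel of the stem is a high vowel (*jepuzi*, *hufgu*); -a when the last vowel of the stem is a non-high vowel (*reoe*, *lipza*).
The last vowel of *pa* is /a/, which is a non-high vowel, so the suffix is -a, giving *paa*.
The last vowel of *raji* is /i/, which is a high vowel, so the suffix is -um, giving *rajium*.

paa, rajium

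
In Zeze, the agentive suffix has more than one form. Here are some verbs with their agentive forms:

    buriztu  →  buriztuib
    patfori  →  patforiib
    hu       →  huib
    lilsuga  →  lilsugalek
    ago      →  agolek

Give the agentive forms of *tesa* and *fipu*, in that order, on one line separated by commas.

Looking at the last vowel of each stem: -ib when the last vowel of the stem is a high vowel (*buriztu*, *patfori*, *hu*); -lek when the last vowel of the stem is a non-high vowel (*lilsuga*, *ago*).
Since the last vowel of *tesa* is /a/ (a non-high vowel), it takes -lek, giving *tesalek*.
*fipu* — last vowel /u/ (a high vowel) → -ib → *fipuib*.

tesalek, fipuib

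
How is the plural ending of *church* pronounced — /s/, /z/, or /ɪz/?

The stem *church* ends in a sibilant (/s, z, ʃ, ʒ, tʃ, dʒ/).
The plural suffix surfaces as /ɪz/ after sibilants, /s/ after other voiceless consonants, and /z/ after other voiced sounds.
So the plural -s on *church* is pronounced /ɪz/.

/ɪz/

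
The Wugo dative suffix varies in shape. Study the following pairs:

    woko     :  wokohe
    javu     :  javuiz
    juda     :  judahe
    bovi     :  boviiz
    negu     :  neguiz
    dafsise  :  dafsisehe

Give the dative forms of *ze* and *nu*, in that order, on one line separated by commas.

zehe, nuiz

Looking at the last vowel of each stem: -iz when the last vowel of the stem is a high vowel (*javu*, *bovi*, *negu*); -he when the last vowel of the stem is a non-high vowel (*woko*, *juda*, *dafsise*).
*ze*: last vowel = /e/, a non-high vowel → -he → *zehe*.
The last vowel of *nu* is /u/, which is a high vowel, so the suffix is -iz, giving *nuiz*.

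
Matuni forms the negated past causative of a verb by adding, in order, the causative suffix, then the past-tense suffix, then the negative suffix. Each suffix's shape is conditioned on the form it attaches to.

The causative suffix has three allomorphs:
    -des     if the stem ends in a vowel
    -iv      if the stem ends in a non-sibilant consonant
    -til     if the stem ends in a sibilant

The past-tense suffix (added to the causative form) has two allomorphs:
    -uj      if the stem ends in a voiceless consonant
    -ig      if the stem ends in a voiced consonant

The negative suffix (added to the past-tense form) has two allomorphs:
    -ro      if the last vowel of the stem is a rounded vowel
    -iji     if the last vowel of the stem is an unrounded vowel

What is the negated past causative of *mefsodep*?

mefsodepivigiji

*mefsodep*: final sound = /p/, a non-sibilant consonant → -iv → *mefsodepiv*.
The causative form *mefsodepiv*: final consonant = /v/, voiced → -ig → *mefsodepivig*.
The past-tense form *mefsodepivig* — last vowel /i/ (an unrounded vowel) → -iji → *mefsodepivigiji*.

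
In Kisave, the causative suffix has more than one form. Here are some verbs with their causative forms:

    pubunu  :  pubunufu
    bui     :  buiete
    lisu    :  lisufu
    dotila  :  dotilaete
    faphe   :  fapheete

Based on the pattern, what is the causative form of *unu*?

Looking at the last vowel of each stem: -fu when the last vowel of the stem is a rounded vowel (*pubunu*, *lisu*); -ete when the last vowel of the stem is an unrounded vowel (*bui*, *dotila*, *faphe*).
Since the last vowel of *unu* is /u/ (a rounded vowel), it takes -fu, giving *unufu*.

unufu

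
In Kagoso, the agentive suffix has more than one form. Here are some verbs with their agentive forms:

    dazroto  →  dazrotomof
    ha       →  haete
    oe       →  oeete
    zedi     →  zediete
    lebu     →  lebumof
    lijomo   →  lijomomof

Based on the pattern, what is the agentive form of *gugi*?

gugiete

The suffix is conditioned by the last vowel: -mof when the last vowel of the stem is a rounded vowel (*dazroto*, *lebu*, *lijomo*); -ete when the last vowel of the stem is an unrounded vowel (*ha*, *oe*, *zedi*).
*gugi* — last vowel /i/ (an unrounded vowel) → -ete → *gugiete*.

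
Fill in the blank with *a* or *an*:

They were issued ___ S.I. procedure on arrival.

The indefinite article is chosen by the initial *sound* of the following word, not its spelling.
The initialism *S.I.* is read letter by letter; the first letter, S, is pronounced /ɛs/, which begins with a vowel sound.
So the article is *an*: They were issued an S.I. procedure on arrival.

an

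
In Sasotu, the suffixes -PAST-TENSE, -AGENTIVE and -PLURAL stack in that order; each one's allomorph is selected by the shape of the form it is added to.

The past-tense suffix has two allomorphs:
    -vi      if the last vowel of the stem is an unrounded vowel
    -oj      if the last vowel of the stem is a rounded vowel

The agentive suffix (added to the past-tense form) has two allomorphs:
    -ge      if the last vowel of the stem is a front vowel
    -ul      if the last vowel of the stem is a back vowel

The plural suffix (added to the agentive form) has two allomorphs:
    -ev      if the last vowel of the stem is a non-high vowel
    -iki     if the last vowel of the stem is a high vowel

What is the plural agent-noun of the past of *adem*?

The last vowel of *adem* is /e/, which is an unrounded vowel, so the past-tense suffix is -vi, giving *ademvi*.
The past-tense form *ademvi*: last vowel = /i/, a front vowel → -ge → *ademvige*.
The agentive form *ademvige*: last vowel = /e/, a non-high vowel → -ev → *ademvigeev*.

ademvigeev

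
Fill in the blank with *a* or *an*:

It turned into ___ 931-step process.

a

The indefinite article is chosen by the initial *sound* of the following word, not its spelling.
The number *931* is spoken "nine hundred …", beginning with /naɪn/ — a consonant sound.
So the article is *a*: It turned into a 931-step process.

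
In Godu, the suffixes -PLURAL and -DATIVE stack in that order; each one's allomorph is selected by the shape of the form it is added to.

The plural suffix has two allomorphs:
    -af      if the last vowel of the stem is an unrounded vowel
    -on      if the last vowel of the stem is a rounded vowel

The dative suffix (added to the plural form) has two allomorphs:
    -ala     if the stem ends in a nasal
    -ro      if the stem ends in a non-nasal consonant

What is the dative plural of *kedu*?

*kedu*: last vowel = /u/, a rounded vowel → -on → *keduon*.
The plural form *keduon*: final consonant = /n/, a nasal → -ala → *keduonala*.

keduonala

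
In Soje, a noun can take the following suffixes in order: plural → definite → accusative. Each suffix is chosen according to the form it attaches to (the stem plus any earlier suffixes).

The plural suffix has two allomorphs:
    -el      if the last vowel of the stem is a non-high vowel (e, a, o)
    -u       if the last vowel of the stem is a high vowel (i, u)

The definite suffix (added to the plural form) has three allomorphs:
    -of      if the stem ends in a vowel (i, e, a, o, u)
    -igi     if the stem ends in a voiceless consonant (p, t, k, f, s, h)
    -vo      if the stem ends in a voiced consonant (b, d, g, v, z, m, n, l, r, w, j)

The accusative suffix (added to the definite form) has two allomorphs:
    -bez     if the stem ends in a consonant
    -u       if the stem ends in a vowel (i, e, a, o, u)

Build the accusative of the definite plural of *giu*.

The last vowel of *giu* is /u/, which is a high vowel, so the plural suffix is -u, giving *giuu*.
The final sound of the plural form *giuu* is /u/, which is a vowel, so the definite suffix is -of, giving *giuuof*.
The final sound of the definite form *giuuof* is /f/, which is a consonant, so the accusative suffix is -bez, giving *giuuofbez*.

giuuofbez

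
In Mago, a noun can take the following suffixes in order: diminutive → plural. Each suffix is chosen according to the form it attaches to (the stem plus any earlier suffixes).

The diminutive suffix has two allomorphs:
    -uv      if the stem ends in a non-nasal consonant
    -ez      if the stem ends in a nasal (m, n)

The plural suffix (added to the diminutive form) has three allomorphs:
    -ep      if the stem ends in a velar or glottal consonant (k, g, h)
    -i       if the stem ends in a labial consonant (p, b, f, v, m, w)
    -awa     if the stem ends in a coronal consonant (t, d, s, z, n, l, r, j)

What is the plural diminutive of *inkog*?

inkoguvi

Since the final consonant of *inkog* is /g/ (non-nasal), it takes -uv, giving *inkoguv*.
The diminutive form *inkoguv*: final consonant = /v/, labial → -i → *inkoguvi*.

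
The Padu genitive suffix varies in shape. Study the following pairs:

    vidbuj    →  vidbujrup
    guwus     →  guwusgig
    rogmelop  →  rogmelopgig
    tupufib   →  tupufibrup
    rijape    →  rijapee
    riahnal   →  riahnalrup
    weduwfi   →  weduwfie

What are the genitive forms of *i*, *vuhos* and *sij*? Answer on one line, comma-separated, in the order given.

ie, vuhosgig, sijrup

The pattern is voicing of the final sound: -gig when the stem ends in a voiceless consonant (*guwus*, *rogmelop*); -rup when the stem ends in a voiced consonant (*vidbuj*, *tupufib*, *riahnal*); -e when the stem ends in a vowel (*rijape*, *weduwfi*).
The final sound of *i* is /i/, which is a vowel, so the suffix is -e, giving *ie*.
Since the final sound of *vuhos* is /s/ (a voiceless consonant), it takes -gig, giving *vuhosgig*.
The final sound of *sij* is /j/, which is a voiced consonant, so the suffix is -rup, giving *sijrup*.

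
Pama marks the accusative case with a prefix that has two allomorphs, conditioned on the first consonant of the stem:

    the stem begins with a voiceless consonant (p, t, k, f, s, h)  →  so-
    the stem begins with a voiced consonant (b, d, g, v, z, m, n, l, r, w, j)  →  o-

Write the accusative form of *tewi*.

*tewi* — first consonant /t/ (voiceless) → so- → *sotewi*.

sotewi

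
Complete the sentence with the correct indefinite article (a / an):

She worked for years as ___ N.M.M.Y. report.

The indefinite article is chosen by the initial *sound* of the following word, not its spelling.
The initialism *N.M.M.Y.* is read letter by letter; the first letter, N, is pronounced /ɛn/, which begins with a vowel sound.
So the article is *an*: She worked for years as an N.M.M.Y. report.

an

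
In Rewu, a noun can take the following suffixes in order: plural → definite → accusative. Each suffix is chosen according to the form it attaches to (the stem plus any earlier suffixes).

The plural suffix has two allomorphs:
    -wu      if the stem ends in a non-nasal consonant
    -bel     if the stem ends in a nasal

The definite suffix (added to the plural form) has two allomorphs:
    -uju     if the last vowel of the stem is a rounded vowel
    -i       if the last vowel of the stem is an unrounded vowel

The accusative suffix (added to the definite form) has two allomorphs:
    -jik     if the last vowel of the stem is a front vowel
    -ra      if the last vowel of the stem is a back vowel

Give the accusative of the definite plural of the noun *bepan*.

bepanbelijik

*bepan*: final consonant = /n/, a nasal → -bel → *bepanbel*.
The last vowel of the plural form *bepanbel* is /e/, which is an unrounded vowel, so the definite suffix is -i, giving *bepanbeli*.
The definite form *bepanbeli* — last vowel /i/ (a front vowel) → -jik → *bepanbelijik*.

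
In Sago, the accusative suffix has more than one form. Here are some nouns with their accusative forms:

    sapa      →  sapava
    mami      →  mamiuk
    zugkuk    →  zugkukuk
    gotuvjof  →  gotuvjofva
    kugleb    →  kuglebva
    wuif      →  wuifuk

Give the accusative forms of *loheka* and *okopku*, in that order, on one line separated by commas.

lohekava, okopkuuk

The suffix is conditioned by the last vowel: -uk when the last vowel of the stem is a high vowel (*mami*, *zugkuk*, *wuif*); -va when the last vowel of the stem is a non-high vowel (*sapa*, *gotuvjof*, *kugleb*).
The last vowel of *loheka* is /a/, which is a non-high vowel, so the suffix is -va, giving *lohekava*.
The last vowel of *okopku* is /u/, which is a high vowel, so the suffix is -uk, giving *okopkuuk*.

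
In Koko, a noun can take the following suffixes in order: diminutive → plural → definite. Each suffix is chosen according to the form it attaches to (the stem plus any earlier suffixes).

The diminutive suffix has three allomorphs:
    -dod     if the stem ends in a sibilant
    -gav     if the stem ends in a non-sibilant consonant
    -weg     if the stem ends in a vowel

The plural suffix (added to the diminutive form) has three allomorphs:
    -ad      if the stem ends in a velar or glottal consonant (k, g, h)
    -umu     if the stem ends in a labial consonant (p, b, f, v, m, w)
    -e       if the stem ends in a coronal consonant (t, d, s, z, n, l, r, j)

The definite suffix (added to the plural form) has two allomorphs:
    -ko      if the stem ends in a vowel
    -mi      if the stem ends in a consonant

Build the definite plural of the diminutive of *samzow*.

*samzow*: final sound = /w/, a non-sibilant consonant → -gav → *samzowgav*.
The diminutive form *samzowgav*: final consonant = /v/, labial → -umu → *samzowgavumu*.
The final sound of the plural form *samzowgavumu* is /u/, which is a vowel, so the definite suffix is -ko, giving *samzowgavumuko*.

samzowgavumuko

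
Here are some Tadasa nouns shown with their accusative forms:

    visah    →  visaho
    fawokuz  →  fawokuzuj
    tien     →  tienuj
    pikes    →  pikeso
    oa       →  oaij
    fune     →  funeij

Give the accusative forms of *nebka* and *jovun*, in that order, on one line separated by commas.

The pattern is voicing of the final sound: -o when the stem ends in a voiceless consonant (*visah*, *pikes*); -uj when the stem ends in a voiced consonant (*fawokuz*, *tien*); -ij when the stem ends in a vowel (*oa*, *fune*).
The final sound of *nebka* is /a/, which is a vowel, so the suffix is -ij, giving *nebkaij*.
*jovun*: final sound = /n/, a voiced consonant → -uj → *jovunuj*.

nebkaij, jovunuj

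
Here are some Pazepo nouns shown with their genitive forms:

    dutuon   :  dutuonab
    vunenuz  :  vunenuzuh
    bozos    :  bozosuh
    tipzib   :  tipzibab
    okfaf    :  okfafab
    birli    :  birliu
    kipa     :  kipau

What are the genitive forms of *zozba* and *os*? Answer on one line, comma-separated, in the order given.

The alternation tracks the final sound of the stem — -uh when the stem ends in a sibilant (*vunenuz*, *bozos*); -ab when the stem ends in a non-sibilant consonant (*dutuon*, *tipzib*, *okfaf*); -u when the stem ends in a vowel (*birli*, *kipa*).
The final sound of *zozba* is /a/, which is a vowel, so the suffix is -u, giving *zozbau*.
*os* — final sound /s/ (a sibilant) → -uh → *osuh*.

zozbau, osuh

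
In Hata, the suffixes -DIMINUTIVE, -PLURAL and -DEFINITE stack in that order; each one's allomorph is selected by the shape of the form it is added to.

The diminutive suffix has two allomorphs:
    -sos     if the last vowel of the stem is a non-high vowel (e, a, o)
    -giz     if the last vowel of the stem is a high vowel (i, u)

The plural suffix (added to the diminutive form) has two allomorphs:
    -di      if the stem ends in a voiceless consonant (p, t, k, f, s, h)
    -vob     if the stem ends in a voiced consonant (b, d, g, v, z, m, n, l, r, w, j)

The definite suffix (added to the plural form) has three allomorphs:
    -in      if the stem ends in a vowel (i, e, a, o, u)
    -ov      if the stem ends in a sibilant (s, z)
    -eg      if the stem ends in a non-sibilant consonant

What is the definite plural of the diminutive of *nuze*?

nuzesosdiin

Since the last vowel of *nuze* is /e/ (a non-high vowel), it takes -sos, giving *nuzesos*.
The final consonant of the diminutive form *nuzesos* is /s/, which is voiceless, so the plural suffix is -di, giving *nuzesosdi*.
The plural form *nuzesosdi*: final sound = /i/, a vowel → -in → *nuzesosdiin*.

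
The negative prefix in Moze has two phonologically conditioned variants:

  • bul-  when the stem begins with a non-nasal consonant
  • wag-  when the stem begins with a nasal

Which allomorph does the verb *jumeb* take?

bul-

Since the first consonant of *jumeb* is /j/ (non-nasal), it takes bul-.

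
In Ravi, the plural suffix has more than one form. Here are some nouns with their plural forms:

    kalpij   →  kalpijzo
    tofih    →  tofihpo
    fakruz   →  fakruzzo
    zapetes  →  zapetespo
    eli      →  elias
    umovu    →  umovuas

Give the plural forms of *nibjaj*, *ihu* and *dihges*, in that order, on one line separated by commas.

The suffix is conditioned by the final sound: -po when the stem ends in a voiceless consonant (*tofih*, *zapetes*); -zo when the stem ends in a voiced consonant (*kalpij*, *fakruz*); -as when the stem ends in a vowel (*eli*, *umovu*).
*nibjaj*: final sound = /j/, a voiced consonant → -zo → *nibjajzo*.
Since the final sound of *ihu* is /u/ (a vowel), it takes -as, giving *ihuas*.
The final sound of *dihges* is /s/, which is a voiceless consonant, so the suffix is -po, giving *dihgespo*.

nibjajzo, ihuas, dihgespo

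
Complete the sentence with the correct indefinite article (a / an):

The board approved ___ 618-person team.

The indefinite article is chosen by the initial *sound* of the following word, not its spelling.
The number *618* is spoken "six hundred …", beginning with /sɪks/ — a consonant sound.
So the article is *a*: The board approved a 618-person team.

a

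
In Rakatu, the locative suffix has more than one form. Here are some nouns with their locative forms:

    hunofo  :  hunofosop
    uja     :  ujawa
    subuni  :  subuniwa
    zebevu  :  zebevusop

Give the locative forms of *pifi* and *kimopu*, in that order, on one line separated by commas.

The suffix is conditioned by the last vowel: -sop when the last vowel of the stem is a rounded vowel (*hunofo*, *zebevu*); -wa when the last vowel of the stem is an unrounded vowel (*uja*, *subuni*).
The last vowel of *pifi* is /i/, which is an unrounded vowel, so the suffix is -wa, giving *pifiwa*.
Since the last vowel of *kimopu* is /u/ (a rounded vowel), it takes -sop, giving *kimopusop*.

pifiwa, kimopusop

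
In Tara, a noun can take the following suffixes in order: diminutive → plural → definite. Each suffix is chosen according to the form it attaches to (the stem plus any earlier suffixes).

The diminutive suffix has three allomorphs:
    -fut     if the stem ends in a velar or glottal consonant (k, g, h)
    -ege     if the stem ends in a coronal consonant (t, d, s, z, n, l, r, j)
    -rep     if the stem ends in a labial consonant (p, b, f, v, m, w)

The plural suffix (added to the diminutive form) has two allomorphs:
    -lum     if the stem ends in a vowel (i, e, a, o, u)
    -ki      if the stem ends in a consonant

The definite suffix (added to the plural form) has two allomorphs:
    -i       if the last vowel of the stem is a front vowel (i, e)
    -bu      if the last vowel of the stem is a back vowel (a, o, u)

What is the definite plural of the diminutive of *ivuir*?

ivuiregelumbu

*ivuir* — final consonant /r/ (coronal) → -ege → *ivuirege*.
The final sound of the diminutive form *ivuirege* is /e/, which is a vowel, so the plural suffix is -lum, giving *ivuiregelum*.
The plural form *ivuiregelum*: last vowel = /u/, a back vowel → -bu → *ivuiregelumbu*.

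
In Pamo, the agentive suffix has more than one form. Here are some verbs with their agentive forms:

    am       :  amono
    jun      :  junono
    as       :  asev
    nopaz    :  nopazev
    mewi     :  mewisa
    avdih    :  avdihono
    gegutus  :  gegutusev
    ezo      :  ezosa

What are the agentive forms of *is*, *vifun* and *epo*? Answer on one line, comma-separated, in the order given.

Looking at the final sound of each stem: -ev when the stem ends in a sibilant (*as*, *nopaz*, *gegutus*); -ono when the stem ends in a non-sibilant consonant (*am*, *jun*, *avdih*); -sa when the stem ends in a vowel (*mewi*, *ezo*).
*is*: final sound = /s/, a sibilant → -ev → *isev*.
*vifun*: final sound = /n/, a non-sibilant consonant → -ono → *vifunono*.
*epo* — final sound /o/ (a vowel) → -sa → *eposa*.

isev, vifunono, eposa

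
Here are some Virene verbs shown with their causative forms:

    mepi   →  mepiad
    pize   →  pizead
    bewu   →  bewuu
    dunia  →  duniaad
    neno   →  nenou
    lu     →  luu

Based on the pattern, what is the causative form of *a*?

aad

The pattern is rounding harmony: -u when the last vowel of the stem is a rounded vowel (*bewu*, *neno*, *lu*); -ad when the last vowel of the stem is an unrounded vowel (*mepi*, *pize*, *dunia*).
Since the last vowel of *a* is /a/ (an unrounded vowel), it takes -ad, giving *aad*.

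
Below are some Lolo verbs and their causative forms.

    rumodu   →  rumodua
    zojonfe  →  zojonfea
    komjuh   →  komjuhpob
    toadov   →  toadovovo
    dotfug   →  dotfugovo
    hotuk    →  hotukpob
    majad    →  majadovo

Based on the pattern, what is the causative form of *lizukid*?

The pattern is voicing of the final sound: -pob when the stem ends in a voiceless consonant (*komjuh*, *hotuk*); -ovo when the stem ends in a voiced consonant (*toadov*, *dotfug*, *majad*); -a when the stem ends in a vowel (*rumodu*, *zojonfe*).
The final sound of *lizukid* is /d/, which is a voiced consonant, so the suffix is -ovo, giving *lizukidovo*.

lizukidovo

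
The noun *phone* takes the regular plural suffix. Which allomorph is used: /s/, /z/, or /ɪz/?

/z/

The stem *phone* ends in a voiced non-sibilant sound.
The plural suffix surfaces as /ɪz/ after sibilants, /s/ after other voiceless consonants, and /z/ after other voiced sounds.
So the plural -s on *phone* is pronounced /z/.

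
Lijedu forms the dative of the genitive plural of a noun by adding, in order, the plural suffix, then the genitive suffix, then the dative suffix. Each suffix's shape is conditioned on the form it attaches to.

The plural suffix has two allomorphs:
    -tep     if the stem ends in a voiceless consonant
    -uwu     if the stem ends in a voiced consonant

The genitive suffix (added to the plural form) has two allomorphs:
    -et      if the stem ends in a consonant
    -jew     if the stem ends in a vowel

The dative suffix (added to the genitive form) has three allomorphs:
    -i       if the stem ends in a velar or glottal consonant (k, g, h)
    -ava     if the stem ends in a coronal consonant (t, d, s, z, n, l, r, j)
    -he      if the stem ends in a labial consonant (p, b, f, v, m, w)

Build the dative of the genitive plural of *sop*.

soptepetava

The final consonant of *sop* is /p/, which is voiceless, so the plural suffix is -tep, giving *soptep*.
Since the final sound of the plural form *soptep* is /p/ (a consonant), it takes -et, giving *soptepet*.
The final consonant of the genitive form *soptepet* is /t/, which is coronal, so the dative suffix is -ava, giving *soptepetava*.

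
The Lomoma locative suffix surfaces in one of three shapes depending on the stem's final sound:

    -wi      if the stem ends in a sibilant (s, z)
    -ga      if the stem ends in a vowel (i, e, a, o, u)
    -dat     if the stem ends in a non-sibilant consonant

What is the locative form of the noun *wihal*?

*wihal*: final sound = /l/, a non-sibilant consonant → -dat → *wihaldat*.

wihaldat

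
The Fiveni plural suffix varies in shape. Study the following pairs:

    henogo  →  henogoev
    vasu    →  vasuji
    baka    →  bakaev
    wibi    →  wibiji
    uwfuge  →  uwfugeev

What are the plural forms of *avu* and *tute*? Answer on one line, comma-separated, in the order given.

avuji, tuteev

The suffix is conditioned by the last vowel: -ji when the last vowel of the stem is a high vowel (*vasu*, *wibi*); -ev when the last vowel of the stem is a non-high vowel (*henogo*, *baka*, *uwfuge*).
*avu*: last vowel = /u/, a high vowel → -ji → *avuji*.
*tute* — last vowel /e/ (a non-high vowel) → -ev → *tuteev*.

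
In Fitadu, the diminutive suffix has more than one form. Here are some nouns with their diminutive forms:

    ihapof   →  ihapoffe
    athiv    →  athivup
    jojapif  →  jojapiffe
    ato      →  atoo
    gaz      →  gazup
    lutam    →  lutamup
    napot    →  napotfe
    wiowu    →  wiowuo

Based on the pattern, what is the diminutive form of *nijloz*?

The alternation tracks the final sound of the stem — -fe when the stem ends in a voiceless consonant (*ihapof*, *jojapif*, *napot*); -up when the stem ends in a voiced consonant (*athiv*, *gaz*, *lutam*); -o when the stem ends in a vowel (*ato*, *wiowu*).
Since the final sound of *nijloz* is /z/ (a voiced consonant), it takes -up, giving *nijlozup*.

nijlozup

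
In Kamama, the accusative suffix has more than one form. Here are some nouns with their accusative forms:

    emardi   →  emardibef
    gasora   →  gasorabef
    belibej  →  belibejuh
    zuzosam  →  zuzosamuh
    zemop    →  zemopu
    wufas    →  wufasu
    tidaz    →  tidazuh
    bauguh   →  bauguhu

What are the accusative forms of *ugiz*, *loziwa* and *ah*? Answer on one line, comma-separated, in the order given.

The suffix is conditioned by the final sound: -u when the stem ends in a voiceless consonant (*zemop*, *wufas*, *bauguh*); -uh when the stem ends in a voiced consonant (*belibej*, *zuzosam*, *tidaz*); -bef when the stem ends in a vowel (*emardi*, *gasora*).
Since the final sound of *ugiz* is /z/ (a voiced consonant), it takes -uh, giving *ugizuh*.
*loziwa* — final sound /a/ (a vowel) → -bef → *loziwabef*.
Since the final sound of *ah* is /h/ (a voiceless consonant), it takes -u, giving *ahu*.

ugizuh, loziwabef, ahu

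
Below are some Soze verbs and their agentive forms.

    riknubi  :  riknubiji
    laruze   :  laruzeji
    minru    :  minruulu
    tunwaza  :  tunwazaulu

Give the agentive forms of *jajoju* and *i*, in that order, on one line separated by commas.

jajojuulu, iji

The alternation tracks the last vowel of the stem — -ji when the last vowel of the stem is a front vowel (*riknubi*, *laruze*); -ulu when the last vowel of the stem is a back vowel (*minru*, *tunwaza*).
The last vowel of *jajoju* is /u/, which is a back vowel, so the suffix is -ulu, giving *jajojuulu*.
*i* — last vowel /i/ (a front vowel) → -ji → *iji*.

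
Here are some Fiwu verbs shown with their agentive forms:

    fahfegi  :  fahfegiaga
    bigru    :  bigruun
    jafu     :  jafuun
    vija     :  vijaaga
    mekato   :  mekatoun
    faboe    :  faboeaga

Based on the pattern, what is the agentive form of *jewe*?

The alternation tracks the last vowel of the stem — -un when the last vowel of the stem is a rounded vowel (*bigru*, *jafu*, *mekato*); -aga when the last vowel of the stem is an unrounded vowel (*fahfegi*, *vija*, *faboe*).
Since the last vowel of *jewe* is /e/ (an unrounded vowel), it takes -aga, giving *jeweaga*.

jeweaga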